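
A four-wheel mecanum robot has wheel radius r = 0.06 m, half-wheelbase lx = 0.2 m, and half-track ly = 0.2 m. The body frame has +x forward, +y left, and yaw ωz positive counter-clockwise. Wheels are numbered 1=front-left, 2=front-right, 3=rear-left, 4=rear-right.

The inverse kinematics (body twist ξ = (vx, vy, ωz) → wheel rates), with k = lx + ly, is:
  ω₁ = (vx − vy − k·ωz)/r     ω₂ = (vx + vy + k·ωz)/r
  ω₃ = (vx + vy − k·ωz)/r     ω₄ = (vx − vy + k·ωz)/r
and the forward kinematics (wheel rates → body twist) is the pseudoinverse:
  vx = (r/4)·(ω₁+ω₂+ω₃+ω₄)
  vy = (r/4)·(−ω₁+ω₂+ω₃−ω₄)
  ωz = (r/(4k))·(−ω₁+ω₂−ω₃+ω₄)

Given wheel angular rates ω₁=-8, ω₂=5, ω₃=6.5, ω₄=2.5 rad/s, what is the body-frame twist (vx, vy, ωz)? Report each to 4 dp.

k = lx + ly = 0.2 + 0.2 = 0.4000
ω₁+ω₂+ω₃+ω₄ = 6.0000  →  vx = (0.06/4)·6.0000 = 0.0900
−ω₁+ω₂+ω₃−ω₄ = 17.0000  →  vy = (0.06/4)·17.0000 = 0.2550
−ω₁+ω₂−ω₃+ω₄ = 9.0000  →  ωz = (0.06/1.6000)·9.0000 = 0.3375

(0.0900, 0.2550, 0.3375)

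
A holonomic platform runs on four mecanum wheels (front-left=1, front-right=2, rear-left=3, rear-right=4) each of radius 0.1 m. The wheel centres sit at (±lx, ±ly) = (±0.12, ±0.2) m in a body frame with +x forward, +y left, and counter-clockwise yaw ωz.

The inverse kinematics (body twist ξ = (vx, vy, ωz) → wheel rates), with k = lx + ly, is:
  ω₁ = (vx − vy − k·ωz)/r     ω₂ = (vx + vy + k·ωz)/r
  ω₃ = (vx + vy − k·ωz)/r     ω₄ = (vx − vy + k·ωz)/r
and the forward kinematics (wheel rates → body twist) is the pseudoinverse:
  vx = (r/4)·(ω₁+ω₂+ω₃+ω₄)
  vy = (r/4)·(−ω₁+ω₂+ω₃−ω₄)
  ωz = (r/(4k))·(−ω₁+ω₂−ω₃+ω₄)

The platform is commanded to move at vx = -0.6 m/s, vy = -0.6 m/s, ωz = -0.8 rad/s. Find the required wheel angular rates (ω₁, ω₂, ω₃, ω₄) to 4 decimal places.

k = lx + ly = 0.12 + 0.2 = 0.3200;  k·ωz = 0.3200·-0.8 = -0.2560
ω₁ (FL) = (vx − vy − k·ωz)/r = 0.2560/0.1 = 2.5600
ω₂ (FR) = (vx + vy + k·ωz)/r = -1.4560/0.1 = -14.5600
ω₃ (RL) = (vx + vy − k·ωz)/r = -0.9440/0.1 = -9.4400
ω₄ (RR) = (vx − vy + k·ωz)/r = -0.2560/0.1 = -2.5600

(2.5600, -14.5600, -9.4400, -2.5600)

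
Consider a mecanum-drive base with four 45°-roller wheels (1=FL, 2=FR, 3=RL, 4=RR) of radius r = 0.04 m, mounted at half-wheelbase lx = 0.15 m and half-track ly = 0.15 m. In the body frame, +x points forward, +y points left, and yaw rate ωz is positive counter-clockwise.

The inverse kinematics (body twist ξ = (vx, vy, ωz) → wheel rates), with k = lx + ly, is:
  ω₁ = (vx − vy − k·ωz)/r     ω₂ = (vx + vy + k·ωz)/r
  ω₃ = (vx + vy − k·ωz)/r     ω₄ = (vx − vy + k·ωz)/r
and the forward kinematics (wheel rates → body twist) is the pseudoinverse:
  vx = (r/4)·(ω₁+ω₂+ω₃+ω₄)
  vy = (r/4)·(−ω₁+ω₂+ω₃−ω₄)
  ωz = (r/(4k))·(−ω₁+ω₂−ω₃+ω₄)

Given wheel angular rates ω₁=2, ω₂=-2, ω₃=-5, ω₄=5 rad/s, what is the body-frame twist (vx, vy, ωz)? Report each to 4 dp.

k = lx + ly = 0.15 + 0.15 = 0.3000
ω₁+ω₂+ω₃+ω₄ = 0.0000  →  vx = (0.04/4)·0.0000 = 0.0000
−ω₁+ω₂+ω₃−ω₄ = -14.0000  →  vy = (0.04/4)·-14.0000 = -0.1400
−ω₁+ω₂−ω₃+ω₄ = 6.0000  →  ωz = (0.04/1.2000)·6.0000 = 0.2000

(0.0000, -0.1400, 0.2000)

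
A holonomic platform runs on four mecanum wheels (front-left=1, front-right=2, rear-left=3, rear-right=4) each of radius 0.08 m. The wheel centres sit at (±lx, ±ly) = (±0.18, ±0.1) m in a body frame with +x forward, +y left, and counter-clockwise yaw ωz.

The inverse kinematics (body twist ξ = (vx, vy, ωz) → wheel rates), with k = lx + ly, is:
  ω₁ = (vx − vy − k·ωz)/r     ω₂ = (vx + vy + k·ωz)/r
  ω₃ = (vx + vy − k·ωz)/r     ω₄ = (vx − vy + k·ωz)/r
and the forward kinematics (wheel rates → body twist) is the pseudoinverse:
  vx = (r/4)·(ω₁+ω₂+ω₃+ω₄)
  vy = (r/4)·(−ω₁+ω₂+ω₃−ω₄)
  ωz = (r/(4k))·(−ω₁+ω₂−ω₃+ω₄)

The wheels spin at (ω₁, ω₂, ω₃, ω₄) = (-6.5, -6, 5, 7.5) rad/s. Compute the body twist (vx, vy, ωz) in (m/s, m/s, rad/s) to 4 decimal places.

k = lx + ly = 0.18 + 0.1 = 0.2800
ω₁+ω₂+ω₃+ω₄ = 0.0000  →  vx = (0.08/4)·0.0000 = 0.0000
−ω₁+ω₂+ω₃−ω₄ = -2.0000  →  vy = (0.08/4)·-2.0000 = -0.0400
−ω₁+ω₂−ω₃+ω₄ = 3.0000  →  ωz = (0.08/1.1200)·3.0000 = 0.2143

(0.0000, -0.0400, 0.2143)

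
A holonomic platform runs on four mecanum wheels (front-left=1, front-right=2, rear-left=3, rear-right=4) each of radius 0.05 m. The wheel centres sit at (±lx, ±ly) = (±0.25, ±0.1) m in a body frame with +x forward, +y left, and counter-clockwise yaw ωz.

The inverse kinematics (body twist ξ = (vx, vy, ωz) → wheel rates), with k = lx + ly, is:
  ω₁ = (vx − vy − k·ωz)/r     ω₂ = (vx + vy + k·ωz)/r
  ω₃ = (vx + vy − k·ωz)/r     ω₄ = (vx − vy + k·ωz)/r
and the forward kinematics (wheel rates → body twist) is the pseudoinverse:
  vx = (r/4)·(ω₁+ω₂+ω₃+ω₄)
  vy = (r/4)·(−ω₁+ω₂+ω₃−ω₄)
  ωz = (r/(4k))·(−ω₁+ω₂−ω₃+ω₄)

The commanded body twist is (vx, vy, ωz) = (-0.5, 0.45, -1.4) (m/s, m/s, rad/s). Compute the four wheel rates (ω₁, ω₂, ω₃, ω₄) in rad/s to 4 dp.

k = lx + ly = 0.25 + 0.1 = 0.3500;  k·ωz = 0.3500·-1.4 = -0.4900
ω₁ (FL) = (vx − vy − k·ωz)/r = -0.4600/0.05 = -9.2000
ω₂ (FR) = (vx + vy + k·ωz)/r = -0.5400/0.05 = -10.8000
ω₃ (RL) = (vx + vy − k·ωz)/r = 0.4400/0.05 = 8.8000
ω₄ (RR) = (vx − vy + k·ωz)/r = -1.4400/0.05 = -28.8000

(-9.2000, -10.8000, 8.8000, -28.8000)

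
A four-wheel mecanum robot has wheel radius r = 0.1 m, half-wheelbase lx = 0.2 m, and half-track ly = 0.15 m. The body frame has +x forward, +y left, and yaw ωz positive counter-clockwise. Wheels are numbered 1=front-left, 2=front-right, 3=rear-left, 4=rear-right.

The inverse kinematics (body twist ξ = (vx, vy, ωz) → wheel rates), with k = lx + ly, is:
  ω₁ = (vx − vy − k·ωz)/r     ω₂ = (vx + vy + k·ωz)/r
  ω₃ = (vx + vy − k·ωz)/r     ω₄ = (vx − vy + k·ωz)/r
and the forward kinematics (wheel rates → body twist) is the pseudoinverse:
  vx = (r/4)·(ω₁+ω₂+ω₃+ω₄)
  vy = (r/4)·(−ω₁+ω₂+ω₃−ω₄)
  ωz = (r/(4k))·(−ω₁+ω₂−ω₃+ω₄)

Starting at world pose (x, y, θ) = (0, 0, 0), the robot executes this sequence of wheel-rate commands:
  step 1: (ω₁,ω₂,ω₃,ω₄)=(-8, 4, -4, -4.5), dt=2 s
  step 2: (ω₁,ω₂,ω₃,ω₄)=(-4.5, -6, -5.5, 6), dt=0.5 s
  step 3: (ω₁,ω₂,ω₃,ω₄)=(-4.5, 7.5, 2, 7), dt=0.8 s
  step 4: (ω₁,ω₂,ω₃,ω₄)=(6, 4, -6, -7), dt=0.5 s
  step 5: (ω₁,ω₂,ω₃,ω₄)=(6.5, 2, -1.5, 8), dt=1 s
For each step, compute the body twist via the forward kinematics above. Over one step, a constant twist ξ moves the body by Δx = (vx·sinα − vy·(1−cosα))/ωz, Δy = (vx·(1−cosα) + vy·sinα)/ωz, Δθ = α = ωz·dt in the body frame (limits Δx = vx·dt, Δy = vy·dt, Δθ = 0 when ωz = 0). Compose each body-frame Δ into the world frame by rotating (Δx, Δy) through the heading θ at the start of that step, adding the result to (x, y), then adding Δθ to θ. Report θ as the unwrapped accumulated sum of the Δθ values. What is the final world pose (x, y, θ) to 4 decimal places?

(-1.1623, 0.3124, 3.2214)

step 1: ξ=(vx,vy,ωz)=(-0.3125, 0.3125, 0.8214), dt=2.0 → body Δ=(-0.7873, -0.0284, 1.6429) → world pose (-0.7873, -0.0284, 1.6429)
step 2: ξ=(vx,vy,ωz)=(-0.2500, -0.3250, 0.7143), dt=0.5 → body Δ=(-0.0936, -0.1812, 0.3571) → world pose (-0.5998, -0.1087, 2.0000)
step 3: ξ=(vx,vy,ωz)=(0.3000, 0.1750, 1.2143), dt=0.8 → body Δ=(0.1412, 0.2267, 0.9714) → world pose (-0.8647, -0.0747, 2.9714)
step 4: ξ=(vx,vy,ωz)=(-0.0750, -0.0250, -0.2143), dt=0.5 → body Δ=(-0.0381, -0.0105, -0.1071) → world pose (-0.8254, -0.0708, 2.8643)
step 5: ξ=(vx,vy,ωz)=(0.3750, -0.3500, 0.3571), dt=1.0 → body Δ=(0.4289, -0.2764, 0.3571) → world pose (-1.1623, 0.3124, 3.2214)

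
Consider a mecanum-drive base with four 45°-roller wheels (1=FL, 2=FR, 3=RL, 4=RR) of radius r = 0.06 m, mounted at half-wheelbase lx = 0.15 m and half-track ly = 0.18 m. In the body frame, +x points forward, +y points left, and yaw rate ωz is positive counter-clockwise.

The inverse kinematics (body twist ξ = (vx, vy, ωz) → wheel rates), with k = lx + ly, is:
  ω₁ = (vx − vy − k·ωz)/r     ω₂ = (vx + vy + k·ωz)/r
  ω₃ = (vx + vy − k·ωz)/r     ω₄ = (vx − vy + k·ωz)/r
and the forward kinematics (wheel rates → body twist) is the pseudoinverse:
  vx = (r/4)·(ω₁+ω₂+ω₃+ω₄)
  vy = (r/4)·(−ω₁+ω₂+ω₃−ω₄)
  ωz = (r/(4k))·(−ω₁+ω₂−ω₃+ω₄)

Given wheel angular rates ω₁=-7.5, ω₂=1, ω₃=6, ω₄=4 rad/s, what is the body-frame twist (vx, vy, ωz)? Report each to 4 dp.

k = lx + ly = 0.15 + 0.18 = 0.3300
ω₁+ω₂+ω₃+ω₄ = 3.5000  →  vx = (0.06/4)·3.5000 = 0.0525
−ω₁+ω₂+ω₃−ω₄ = 10.5000  →  vy = (0.06/4)·10.5000 = 0.1575
−ω₁+ω₂−ω₃+ω₄ = 6.5000  →  ωz = (0.06/1.3200)·6.5000 = 0.2955

(0.0525, 0.1575, 0.2955)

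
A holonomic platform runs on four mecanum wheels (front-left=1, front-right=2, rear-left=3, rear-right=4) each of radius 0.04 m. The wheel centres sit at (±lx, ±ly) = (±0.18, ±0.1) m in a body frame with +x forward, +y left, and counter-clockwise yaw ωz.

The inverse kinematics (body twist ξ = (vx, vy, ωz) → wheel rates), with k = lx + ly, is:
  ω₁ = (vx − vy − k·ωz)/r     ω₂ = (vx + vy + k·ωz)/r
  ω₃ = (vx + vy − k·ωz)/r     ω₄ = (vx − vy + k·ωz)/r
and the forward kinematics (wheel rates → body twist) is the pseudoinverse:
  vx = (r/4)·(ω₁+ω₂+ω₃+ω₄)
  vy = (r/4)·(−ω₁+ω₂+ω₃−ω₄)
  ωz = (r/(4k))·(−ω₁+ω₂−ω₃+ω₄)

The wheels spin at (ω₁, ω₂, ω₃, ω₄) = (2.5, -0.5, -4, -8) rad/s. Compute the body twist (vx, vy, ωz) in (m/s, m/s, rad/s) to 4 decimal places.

k = lx + ly = 0.18 + 0.1 = 0.2800
ω₁+ω₂+ω₃+ω₄ = -10.0000  →  vx = (0.04/4)·-10.0000 = -0.1000
−ω₁+ω₂+ω₃−ω₄ = 1.0000  →  vy = (0.04/4)·1.0000 = 0.0100
−ω₁+ω₂−ω₃+ω₄ = -7.0000  →  ωz = (0.04/1.1200)·-7.0000 = -0.2500

(-0.1000, 0.0100, -0.2500)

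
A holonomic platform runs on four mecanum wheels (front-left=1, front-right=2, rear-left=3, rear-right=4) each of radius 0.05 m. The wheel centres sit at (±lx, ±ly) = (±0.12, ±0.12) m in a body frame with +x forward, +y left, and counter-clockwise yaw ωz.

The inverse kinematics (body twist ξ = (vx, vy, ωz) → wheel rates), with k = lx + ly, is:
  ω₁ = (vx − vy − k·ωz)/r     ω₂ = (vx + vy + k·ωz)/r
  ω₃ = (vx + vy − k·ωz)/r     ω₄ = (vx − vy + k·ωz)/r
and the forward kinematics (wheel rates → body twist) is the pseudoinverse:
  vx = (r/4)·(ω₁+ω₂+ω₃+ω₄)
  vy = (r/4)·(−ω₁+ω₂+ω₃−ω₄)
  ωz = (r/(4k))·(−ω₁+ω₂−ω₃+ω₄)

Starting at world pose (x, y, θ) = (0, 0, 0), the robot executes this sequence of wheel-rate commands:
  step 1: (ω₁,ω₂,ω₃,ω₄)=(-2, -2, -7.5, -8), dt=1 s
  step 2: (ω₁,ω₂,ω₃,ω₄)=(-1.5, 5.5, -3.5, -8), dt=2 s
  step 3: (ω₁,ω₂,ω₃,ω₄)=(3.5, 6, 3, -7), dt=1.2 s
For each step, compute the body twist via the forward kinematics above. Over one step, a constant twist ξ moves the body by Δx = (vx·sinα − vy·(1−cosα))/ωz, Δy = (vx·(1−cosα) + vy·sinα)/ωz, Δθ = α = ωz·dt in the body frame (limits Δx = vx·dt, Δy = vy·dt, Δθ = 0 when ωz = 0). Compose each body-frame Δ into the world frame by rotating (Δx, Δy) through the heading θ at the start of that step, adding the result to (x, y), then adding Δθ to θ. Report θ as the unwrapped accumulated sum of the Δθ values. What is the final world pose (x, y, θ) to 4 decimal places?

step 1: ξ=(vx,vy,ωz)=(-0.2438, 0.0063, -0.0260), dt=1.0 → body Δ=(-0.2436, 0.0094, -0.0260) → world pose (-0.2436, 0.0094, -0.0260)
step 2: ξ=(vx,vy,ωz)=(-0.0938, 0.1438, 0.1302), dt=2.0 → body Δ=(-0.2226, 0.2600, 0.2604) → world pose (-0.4594, 0.2751, 0.2344)
step 3: ξ=(vx,vy,ωz)=(0.0688, 0.1563, -0.3906), dt=1.2 → body Δ=(0.1227, 0.1617, -0.4688) → world pose (-0.3777, 0.4609, -0.2344)

(-0.3777, 0.4609, -0.2344)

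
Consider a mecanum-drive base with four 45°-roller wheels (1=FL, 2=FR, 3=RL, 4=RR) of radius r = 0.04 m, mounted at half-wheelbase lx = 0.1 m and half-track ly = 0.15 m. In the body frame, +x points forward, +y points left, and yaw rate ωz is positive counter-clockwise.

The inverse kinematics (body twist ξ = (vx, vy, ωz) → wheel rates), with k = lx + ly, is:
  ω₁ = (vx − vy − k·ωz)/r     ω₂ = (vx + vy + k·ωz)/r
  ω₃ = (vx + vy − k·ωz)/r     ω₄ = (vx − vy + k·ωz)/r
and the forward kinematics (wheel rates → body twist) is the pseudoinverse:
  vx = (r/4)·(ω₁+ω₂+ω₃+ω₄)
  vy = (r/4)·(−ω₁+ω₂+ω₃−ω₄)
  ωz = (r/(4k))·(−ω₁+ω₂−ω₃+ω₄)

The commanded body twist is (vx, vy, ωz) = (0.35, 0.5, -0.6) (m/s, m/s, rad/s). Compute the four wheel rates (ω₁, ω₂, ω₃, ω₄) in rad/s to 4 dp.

k = lx + ly = 0.1 + 0.15 = 0.2500;  k·ωz = 0.2500·-0.6 = -0.1500
ω₁ (FL) = (vx − vy − k·ωz)/r = 0.0000/0.04 = 0.0000
ω₂ (FR) = (vx + vy + k·ωz)/r = 0.7000/0.04 = 17.5000
ω₃ (RL) = (vx + vy − k·ωz)/r = 1.0000/0.04 = 25.0000
ω₄ (RR) = (vx − vy + k·ωz)/r = -0.3000/0.04 = -7.5000

(0.0000, 17.5000, 25.0000, -7.5000)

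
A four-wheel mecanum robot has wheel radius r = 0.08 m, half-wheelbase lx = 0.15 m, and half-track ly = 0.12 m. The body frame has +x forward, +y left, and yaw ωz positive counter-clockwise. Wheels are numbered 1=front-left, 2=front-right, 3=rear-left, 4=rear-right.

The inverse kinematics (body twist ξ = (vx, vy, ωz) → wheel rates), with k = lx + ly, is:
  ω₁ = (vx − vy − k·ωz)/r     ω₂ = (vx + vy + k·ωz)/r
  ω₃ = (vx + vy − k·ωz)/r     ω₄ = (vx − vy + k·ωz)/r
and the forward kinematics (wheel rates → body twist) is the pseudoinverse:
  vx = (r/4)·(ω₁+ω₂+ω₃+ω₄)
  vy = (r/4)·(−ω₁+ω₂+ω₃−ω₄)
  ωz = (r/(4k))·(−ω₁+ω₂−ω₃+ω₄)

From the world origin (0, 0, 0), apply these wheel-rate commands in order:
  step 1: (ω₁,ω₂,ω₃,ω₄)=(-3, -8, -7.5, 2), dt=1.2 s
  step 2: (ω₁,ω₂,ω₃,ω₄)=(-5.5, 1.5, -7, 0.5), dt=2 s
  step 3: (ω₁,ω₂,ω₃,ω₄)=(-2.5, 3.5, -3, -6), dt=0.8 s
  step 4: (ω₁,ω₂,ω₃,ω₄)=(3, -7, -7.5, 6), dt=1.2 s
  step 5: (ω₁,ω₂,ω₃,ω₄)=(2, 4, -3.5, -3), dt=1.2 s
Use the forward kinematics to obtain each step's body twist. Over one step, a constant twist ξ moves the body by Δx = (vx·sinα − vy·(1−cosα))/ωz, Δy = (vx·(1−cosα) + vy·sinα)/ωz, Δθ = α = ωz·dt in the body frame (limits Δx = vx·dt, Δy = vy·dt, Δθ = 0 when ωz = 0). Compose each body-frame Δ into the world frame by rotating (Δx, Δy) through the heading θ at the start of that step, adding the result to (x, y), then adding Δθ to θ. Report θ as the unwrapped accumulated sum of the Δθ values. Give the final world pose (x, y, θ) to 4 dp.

(-0.0076, -0.4752, 3.2593)

step 1: ξ=(vx,vy,ωz)=(-0.3300, -0.2900, 0.3333), dt=1.2 → body Δ=(-0.3168, -0.4169, 0.4000) → world pose (-0.3168, -0.4169, 0.4000)
step 2: ξ=(vx,vy,ωz)=(-0.2100, -0.0100, 1.0741), dt=2.0 → body Δ=(-0.1494, -0.3100, 2.1481) → world pose (-0.3338, -0.7607, 2.5481)
step 3: ξ=(vx,vy,ωz)=(-0.1600, 0.1800, 0.2222), dt=0.8 → body Δ=(-0.1401, 0.1319, 0.1778) → world pose (-0.2914, -0.9484, 2.7259)
step 4: ξ=(vx,vy,ωz)=(-0.1100, -0.4700, 0.2593), dt=1.2 → body Δ=(-0.0429, -0.5753, 0.3111) → world pose (-0.0199, -0.4394, 3.0370)
step 5: ξ=(vx,vy,ωz)=(-0.0100, 0.0300, 0.1852), dt=1.2 → body Δ=(-0.0159, 0.0344, 0.2222) → world pose (-0.0076, -0.4752, 3.2593)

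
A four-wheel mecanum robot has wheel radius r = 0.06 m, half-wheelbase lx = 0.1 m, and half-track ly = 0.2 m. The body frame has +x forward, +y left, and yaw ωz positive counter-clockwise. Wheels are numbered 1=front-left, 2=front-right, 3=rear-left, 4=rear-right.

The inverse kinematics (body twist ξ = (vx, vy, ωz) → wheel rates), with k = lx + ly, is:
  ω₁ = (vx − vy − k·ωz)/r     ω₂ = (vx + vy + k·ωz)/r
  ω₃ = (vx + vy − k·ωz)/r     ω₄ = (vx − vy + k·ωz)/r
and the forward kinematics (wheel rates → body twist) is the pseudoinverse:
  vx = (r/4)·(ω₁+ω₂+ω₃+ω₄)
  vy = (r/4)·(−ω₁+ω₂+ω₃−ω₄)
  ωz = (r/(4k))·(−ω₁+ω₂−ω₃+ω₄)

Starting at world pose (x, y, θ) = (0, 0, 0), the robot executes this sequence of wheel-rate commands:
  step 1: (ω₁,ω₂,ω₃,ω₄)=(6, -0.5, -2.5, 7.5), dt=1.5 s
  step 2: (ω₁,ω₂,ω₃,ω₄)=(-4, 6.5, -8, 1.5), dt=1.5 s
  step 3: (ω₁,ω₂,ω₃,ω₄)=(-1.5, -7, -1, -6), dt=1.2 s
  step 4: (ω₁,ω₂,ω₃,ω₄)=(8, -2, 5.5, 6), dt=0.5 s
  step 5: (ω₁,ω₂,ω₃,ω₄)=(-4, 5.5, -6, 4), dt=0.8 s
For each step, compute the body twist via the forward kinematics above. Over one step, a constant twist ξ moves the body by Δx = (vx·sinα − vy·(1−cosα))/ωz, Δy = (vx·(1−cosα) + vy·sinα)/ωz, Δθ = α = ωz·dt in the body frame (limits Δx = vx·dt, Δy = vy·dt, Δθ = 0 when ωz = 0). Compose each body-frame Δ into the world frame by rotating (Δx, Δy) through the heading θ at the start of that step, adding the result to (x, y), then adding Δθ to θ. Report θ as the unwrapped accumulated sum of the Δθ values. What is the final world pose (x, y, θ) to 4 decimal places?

(0.3362, -0.6058, 1.6750)

step 1: ξ=(vx,vy,ωz)=(0.1575, -0.2475, 0.1750), dt=1.5 → body Δ=(0.2820, -0.3362, 0.2625) → world pose (0.2820, -0.3362, 0.2625)
step 2: ξ=(vx,vy,ωz)=(-0.0600, 0.0150, 1.0000), dt=1.5 → body Δ=(-0.0738, -0.0408, 1.5000) → world pose (0.2213, -0.3947, 1.7625)
step 3: ξ=(vx,vy,ωz)=(-0.2325, -0.0075, -0.5250), dt=1.2 → body Δ=(-0.2636, 0.0766, -0.6300) → world pose (0.1964, -0.6681, 1.1325)
step 4: ξ=(vx,vy,ωz)=(0.2625, -0.1575, -0.4750), dt=0.5 → body Δ=(0.1207, -0.0935, -0.2375) → world pose (0.3323, -0.5985, 0.8950)
step 5: ξ=(vx,vy,ωz)=(-0.0075, -0.0075, 0.9750), dt=0.8 → body Δ=(-0.0032, -0.0076, 0.7800) → world pose (0.3362, -0.6058, 1.6750)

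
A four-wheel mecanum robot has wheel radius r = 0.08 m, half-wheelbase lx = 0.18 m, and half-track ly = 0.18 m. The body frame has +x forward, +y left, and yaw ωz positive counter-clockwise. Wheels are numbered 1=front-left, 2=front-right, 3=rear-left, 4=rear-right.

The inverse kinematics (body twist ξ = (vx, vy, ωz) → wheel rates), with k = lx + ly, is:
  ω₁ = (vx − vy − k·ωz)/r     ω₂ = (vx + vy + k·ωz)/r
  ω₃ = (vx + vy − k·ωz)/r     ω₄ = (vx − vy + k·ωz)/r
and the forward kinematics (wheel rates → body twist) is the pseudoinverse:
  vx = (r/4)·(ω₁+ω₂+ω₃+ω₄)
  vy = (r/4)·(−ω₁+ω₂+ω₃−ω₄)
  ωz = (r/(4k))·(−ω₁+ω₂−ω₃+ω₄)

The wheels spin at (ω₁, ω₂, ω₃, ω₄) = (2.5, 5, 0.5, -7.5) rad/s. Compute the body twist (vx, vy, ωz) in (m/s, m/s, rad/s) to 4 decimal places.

k = lx + ly = 0.18 + 0.18 = 0.3600
ω₁+ω₂+ω₃+ω₄ = 0.5000  →  vx = (0.08/4)·0.5000 = 0.0100
−ω₁+ω₂+ω₃−ω₄ = 10.5000  →  vy = (0.08/4)·10.5000 = 0.2100
−ω₁+ω₂−ω₃+ω₄ = -5.5000  →  ωz = (0.08/1.4400)·-5.5000 = -0.3056

(0.0100, 0.2100, -0.3056)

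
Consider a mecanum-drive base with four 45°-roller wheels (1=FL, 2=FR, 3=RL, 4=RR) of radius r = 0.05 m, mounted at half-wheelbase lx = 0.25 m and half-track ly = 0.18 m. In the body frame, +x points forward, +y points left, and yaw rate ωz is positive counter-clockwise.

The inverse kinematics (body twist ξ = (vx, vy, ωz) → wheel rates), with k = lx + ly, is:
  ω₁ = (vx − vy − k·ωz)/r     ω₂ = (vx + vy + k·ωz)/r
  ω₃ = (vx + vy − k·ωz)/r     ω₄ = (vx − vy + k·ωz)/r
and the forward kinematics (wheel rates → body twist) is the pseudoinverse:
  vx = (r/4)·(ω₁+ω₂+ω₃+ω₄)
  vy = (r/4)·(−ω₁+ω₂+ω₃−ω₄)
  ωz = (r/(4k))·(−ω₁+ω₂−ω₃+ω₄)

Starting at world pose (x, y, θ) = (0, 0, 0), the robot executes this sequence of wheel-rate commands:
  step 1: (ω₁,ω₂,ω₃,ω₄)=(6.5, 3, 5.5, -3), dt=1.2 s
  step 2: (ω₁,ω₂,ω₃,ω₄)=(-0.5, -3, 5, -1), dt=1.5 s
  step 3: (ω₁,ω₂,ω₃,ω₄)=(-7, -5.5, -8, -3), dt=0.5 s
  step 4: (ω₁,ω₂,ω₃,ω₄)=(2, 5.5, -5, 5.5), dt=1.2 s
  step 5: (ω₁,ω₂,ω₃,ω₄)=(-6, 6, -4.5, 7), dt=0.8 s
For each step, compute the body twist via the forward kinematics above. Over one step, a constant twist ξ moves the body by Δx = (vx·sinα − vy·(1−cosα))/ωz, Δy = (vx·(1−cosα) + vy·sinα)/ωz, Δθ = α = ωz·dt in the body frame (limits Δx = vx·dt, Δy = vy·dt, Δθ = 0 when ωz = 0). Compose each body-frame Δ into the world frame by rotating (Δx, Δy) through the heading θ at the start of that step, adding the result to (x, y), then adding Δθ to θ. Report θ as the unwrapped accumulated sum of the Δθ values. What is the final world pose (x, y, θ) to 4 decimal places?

step 1: ξ=(vx,vy,ωz)=(0.1500, 0.0625, -0.3488), dt=1.2 → body Δ=(0.1903, 0.0357, -0.4186) → world pose (0.1903, 0.0357, -0.4186)
step 2: ξ=(vx,vy,ωz)=(0.0062, 0.0437, -0.2471), dt=1.5 → body Δ=(0.0212, 0.0624, -0.3706) → world pose (0.2350, 0.0841, -0.7892)
step 3: ξ=(vx,vy,ωz)=(-0.2938, -0.0437, 0.1890), dt=0.5 → body Δ=(-0.1456, -0.0288, 0.0945) → world pose (0.1120, 0.1672, -0.6948)
step 4: ξ=(vx,vy,ωz)=(0.1000, -0.0875, 0.4070), dt=1.2 → body Δ=(0.1404, -0.0722, 0.4884) → world pose (0.1737, 0.0219, -0.2064)
step 5: ξ=(vx,vy,ωz)=(0.0313, 0.0063, 0.6831), dt=0.8 → body Δ=(0.0224, 0.0114, 0.5465) → world pose (0.1980, 0.0285, 0.3401)

(0.1980, 0.0285, 0.3401)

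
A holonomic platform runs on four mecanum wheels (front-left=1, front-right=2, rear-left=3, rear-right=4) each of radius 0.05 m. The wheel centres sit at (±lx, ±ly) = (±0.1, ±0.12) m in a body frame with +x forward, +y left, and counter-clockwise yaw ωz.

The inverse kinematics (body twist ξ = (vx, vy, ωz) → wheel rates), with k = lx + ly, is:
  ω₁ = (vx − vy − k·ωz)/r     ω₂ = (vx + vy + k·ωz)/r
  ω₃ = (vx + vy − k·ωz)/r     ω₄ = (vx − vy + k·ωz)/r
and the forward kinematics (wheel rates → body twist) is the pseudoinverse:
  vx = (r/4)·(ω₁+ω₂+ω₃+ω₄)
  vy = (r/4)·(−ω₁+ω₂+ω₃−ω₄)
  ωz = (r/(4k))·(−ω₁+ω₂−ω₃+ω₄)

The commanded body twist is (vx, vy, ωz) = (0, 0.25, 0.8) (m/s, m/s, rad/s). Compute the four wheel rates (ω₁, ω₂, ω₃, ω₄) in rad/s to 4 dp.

(-8.5200, 8.5200, 1.4800, -1.4800)

k = lx + ly = 0.1 + 0.12 = 0.2200;  k·ωz = 0.2200·0.8 = 0.1760
ω₁ (FL) = (vx − vy − k·ωz)/r = -0.4260/0.05 = -8.5200
ω₂ (FR) = (vx + vy + k·ωz)/r = 0.4260/0.05 = 8.5200
ω₃ (RL) = (vx + vy − k·ωz)/r = 0.0740/0.05 = 1.4800
ω₄ (RR) = (vx − vy + k·ωz)/r = -0.0740/0.05 = -1.4800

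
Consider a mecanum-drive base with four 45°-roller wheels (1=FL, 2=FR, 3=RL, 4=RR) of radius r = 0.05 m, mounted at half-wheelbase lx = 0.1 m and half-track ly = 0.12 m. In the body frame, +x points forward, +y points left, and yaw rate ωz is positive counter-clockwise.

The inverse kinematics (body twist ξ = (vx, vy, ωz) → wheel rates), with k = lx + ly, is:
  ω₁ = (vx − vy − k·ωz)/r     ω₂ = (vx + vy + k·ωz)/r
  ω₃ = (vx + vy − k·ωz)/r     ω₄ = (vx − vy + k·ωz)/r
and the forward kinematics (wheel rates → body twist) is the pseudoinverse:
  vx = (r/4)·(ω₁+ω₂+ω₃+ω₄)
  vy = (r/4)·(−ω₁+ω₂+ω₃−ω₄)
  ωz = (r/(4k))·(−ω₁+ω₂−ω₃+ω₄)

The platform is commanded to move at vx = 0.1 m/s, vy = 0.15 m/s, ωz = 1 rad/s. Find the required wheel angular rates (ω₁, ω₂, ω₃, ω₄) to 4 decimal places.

(-5.4000, 9.4000, 0.6000, 3.4000)

k = lx + ly = 0.1 + 0.12 = 0.2200;  k·ωz = 0.2200·1 = 0.2200
ω₁ (FL) = (vx − vy − k·ωz)/r = -0.2700/0.05 = -5.4000
ω₂ (FR) = (vx + vy + k·ωz)/r = 0.4700/0.05 = 9.4000
ω₃ (RL) = (vx + vy − k·ωz)/r = 0.0300/0.05 = 0.6000
ω₄ (RR) = (vx − vy + k·ωz)/r = 0.1700/0.05 = 3.4000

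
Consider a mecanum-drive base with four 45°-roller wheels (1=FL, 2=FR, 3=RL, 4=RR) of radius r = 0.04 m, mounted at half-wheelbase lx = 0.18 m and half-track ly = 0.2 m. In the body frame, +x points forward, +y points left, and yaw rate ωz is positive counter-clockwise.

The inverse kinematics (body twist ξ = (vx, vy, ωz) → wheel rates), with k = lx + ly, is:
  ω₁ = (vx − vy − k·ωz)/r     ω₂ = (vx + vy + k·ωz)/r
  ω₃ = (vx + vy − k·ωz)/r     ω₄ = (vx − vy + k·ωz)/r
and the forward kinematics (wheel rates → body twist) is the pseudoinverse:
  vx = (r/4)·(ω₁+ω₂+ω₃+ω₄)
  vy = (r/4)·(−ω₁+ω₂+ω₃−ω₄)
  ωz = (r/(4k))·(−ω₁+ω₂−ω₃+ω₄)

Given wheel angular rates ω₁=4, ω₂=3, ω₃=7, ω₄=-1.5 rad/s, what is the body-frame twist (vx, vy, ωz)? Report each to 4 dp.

k = lx + ly = 0.18 + 0.2 = 0.3800
ω₁+ω₂+ω₃+ω₄ = 12.5000  →  vx = (0.04/4)·12.5000 = 0.1250
−ω₁+ω₂+ω₃−ω₄ = 7.5000  →  vy = (0.04/4)·7.5000 = 0.0750
−ω₁+ω₂−ω₃+ω₄ = -9.5000  →  ωz = (0.04/1.5200)·-9.5000 = -0.2500

(0.1250, 0.0750, -0.2500)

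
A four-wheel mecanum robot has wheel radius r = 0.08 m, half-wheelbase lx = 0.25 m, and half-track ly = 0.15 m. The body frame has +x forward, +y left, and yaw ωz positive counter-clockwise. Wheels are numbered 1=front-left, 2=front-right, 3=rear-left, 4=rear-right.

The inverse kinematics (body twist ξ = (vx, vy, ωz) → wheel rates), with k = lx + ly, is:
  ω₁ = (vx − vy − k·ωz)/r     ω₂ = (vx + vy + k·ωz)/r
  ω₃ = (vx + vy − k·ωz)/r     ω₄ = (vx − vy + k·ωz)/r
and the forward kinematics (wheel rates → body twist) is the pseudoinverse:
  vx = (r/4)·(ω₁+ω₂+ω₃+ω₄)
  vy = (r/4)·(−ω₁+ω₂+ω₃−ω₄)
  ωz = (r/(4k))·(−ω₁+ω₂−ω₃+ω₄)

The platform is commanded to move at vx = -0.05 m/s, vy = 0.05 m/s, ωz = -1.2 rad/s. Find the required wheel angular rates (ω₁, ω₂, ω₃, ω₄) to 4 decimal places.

(4.7500, -6.0000, 6.0000, -7.2500)

k = lx + ly = 0.25 + 0.15 = 0.4000;  k·ωz = 0.4000·-1.2 = -0.4800
ω₁ (FL) = (vx − vy − k·ωz)/r = 0.3800/0.08 = 4.7500
ω₂ (FR) = (vx + vy + k·ωz)/r = -0.4800/0.08 = -6.0000
ω₃ (RL) = (vx + vy − k·ωz)/r = 0.4800/0.08 = 6.0000
ω₄ (RR) = (vx − vy + k·ωz)/r = -0.5800/0.08 = -7.2500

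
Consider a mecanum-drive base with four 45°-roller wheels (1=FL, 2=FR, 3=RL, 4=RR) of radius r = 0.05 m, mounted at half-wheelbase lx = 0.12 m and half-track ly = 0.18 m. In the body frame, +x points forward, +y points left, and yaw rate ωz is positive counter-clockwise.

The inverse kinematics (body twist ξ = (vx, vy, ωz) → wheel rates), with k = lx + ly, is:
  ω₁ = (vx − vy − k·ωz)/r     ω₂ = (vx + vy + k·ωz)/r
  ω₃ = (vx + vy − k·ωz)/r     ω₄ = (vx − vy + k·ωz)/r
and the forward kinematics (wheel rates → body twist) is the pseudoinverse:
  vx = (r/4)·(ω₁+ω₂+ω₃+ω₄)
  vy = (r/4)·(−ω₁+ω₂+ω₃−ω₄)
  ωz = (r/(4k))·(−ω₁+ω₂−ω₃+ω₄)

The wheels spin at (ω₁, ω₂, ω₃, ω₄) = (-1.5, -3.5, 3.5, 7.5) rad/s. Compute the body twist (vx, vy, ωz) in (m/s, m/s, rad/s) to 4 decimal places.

(0.0750, -0.0750, 0.0833)

k = lx + ly = 0.12 + 0.18 = 0.3000
ω₁+ω₂+ω₃+ω₄ = 6.0000  →  vx = (0.05/4)·6.0000 = 0.0750
−ω₁+ω₂+ω₃−ω₄ = -6.0000  →  vy = (0.05/4)·-6.0000 = -0.0750
−ω₁+ω₂−ω₃+ω₄ = 2.0000  →  ωz = (0.05/1.2000)·2.0000 = 0.0833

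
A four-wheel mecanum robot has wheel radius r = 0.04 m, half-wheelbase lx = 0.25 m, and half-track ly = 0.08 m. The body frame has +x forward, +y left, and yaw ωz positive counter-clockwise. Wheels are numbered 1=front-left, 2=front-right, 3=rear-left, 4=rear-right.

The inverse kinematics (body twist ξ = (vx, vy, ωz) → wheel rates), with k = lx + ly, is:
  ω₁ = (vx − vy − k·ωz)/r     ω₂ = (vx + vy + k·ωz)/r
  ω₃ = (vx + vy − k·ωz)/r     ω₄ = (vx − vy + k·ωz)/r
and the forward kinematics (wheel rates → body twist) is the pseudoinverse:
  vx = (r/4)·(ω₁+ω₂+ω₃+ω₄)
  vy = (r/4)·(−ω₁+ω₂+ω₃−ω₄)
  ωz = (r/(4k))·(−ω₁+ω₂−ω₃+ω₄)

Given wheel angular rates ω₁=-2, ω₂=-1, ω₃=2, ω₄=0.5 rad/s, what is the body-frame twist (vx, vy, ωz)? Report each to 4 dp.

(-0.0050, 0.0250, -0.0152)

k = lx + ly = 0.25 + 0.08 = 0.3300
ω₁+ω₂+ω₃+ω₄ = -0.5000  →  vx = (0.04/4)·-0.5000 = -0.0050
−ω₁+ω₂+ω₃−ω₄ = 2.5000  →  vy = (0.04/4)·2.5000 = 0.0250
−ω₁+ω₂−ω₃+ω₄ = -0.5000  →  ωz = (0.04/1.3200)·-0.5000 = -0.0152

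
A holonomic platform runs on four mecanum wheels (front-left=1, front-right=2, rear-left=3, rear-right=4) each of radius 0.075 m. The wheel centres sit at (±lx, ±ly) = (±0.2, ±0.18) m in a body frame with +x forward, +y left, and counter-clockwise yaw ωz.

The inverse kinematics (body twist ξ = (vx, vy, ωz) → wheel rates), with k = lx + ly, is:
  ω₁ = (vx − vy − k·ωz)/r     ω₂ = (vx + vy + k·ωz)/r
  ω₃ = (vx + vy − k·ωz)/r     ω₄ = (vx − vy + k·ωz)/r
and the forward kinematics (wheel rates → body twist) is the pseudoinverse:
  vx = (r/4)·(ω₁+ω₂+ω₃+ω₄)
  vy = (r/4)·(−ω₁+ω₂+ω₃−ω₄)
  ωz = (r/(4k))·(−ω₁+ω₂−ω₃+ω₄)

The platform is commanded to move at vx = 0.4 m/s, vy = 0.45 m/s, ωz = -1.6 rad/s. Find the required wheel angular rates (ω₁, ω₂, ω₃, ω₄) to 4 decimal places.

k = lx + ly = 0.2 + 0.18 = 0.3800;  k·ωz = 0.3800·-1.6 = -0.6080
ω₁ (FL) = (vx − vy − k·ωz)/r = 0.5580/0.075 = 7.4400
ω₂ (FR) = (vx + vy + k·ωz)/r = 0.2420/0.075 = 3.2267
ω₃ (RL) = (vx + vy − k·ωz)/r = 1.4580/0.075 = 19.4400
ω₄ (RR) = (vx − vy + k·ωz)/r = -0.6580/0.075 = -8.7733

(7.4400, 3.2267, 19.4400, -8.7733)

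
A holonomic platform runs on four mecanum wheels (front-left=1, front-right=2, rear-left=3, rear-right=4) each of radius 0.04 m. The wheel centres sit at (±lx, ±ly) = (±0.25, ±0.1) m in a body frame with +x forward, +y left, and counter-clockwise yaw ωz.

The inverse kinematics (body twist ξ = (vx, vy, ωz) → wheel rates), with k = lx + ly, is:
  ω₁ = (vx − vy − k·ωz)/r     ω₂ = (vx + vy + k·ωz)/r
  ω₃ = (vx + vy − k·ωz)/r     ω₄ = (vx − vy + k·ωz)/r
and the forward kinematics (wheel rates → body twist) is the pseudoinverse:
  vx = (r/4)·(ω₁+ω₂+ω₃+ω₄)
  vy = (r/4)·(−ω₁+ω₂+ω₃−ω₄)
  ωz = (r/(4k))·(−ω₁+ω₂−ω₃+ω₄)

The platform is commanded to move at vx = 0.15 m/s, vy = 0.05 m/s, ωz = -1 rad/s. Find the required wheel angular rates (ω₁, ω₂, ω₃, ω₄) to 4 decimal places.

(11.2500, -3.7500, 13.7500, -6.2500)

k = lx + ly = 0.25 + 0.1 = 0.3500;  k·ωz = 0.3500·-1 = -0.3500
ω₁ (FL) = (vx − vy − k·ωz)/r = 0.4500/0.04 = 11.2500
ω₂ (FR) = (vx + vy + k·ωz)/r = -0.1500/0.04 = -3.7500
ω₃ (RL) = (vx + vy − k·ωz)/r = 0.5500/0.04 = 13.7500
ω₄ (RR) = (vx − vy + k·ωz)/r = -0.2500/0.04 = -6.2500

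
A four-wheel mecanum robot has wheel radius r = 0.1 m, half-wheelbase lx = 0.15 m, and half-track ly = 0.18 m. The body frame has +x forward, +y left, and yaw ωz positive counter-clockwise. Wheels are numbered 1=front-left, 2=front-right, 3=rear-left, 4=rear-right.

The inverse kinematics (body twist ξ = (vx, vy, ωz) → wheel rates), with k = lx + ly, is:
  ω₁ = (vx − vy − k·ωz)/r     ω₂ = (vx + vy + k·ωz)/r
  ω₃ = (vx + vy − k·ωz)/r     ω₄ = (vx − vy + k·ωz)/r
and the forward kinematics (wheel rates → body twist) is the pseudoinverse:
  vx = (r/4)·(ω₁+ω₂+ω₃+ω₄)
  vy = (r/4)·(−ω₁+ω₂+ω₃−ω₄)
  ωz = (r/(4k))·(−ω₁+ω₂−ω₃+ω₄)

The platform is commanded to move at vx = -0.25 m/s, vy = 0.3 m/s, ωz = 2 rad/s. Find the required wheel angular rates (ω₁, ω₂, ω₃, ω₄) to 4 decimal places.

(-12.1000, 7.1000, -6.1000, 1.1000)

k = lx + ly = 0.15 + 0.18 = 0.3300;  k·ωz = 0.3300·2 = 0.6600
ω₁ (FL) = (vx − vy − k·ωz)/r = -1.2100/0.1 = -12.1000
ω₂ (FR) = (vx + vy + k·ωz)/r = 0.7100/0.1 = 7.1000
ω₃ (RL) = (vx + vy − k·ωz)/r = -0.6100/0.1 = -6.1000
ω₄ (RR) = (vx − vy + k·ωz)/r = 0.1100/0.1 = 1.1000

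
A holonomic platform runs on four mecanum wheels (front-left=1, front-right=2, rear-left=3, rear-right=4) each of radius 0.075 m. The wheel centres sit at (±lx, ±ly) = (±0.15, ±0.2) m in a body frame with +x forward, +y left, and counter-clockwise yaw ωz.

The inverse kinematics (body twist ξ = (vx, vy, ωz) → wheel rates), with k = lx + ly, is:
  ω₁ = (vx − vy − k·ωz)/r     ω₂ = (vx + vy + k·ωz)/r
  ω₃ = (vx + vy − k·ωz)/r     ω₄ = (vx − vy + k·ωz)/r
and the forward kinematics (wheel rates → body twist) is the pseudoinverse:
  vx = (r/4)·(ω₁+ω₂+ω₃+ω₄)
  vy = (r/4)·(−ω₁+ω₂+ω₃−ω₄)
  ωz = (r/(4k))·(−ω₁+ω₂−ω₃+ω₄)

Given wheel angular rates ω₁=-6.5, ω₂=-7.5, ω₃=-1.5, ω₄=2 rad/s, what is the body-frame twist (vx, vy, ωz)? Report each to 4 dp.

(-0.2531, -0.0844, 0.1339)

k = lx + ly = 0.15 + 0.2 = 0.3500
ω₁+ω₂+ω₃+ω₄ = -13.5000  →  vx = (0.075/4)·-13.5000 = -0.2531
−ω₁+ω₂+ω₃−ω₄ = -4.5000  →  vy = (0.075/4)·-4.5000 = -0.0844
−ω₁+ω₂−ω₃+ω₄ = 2.5000  →  ωz = (0.075/1.4000)·2.5000 = 0.1339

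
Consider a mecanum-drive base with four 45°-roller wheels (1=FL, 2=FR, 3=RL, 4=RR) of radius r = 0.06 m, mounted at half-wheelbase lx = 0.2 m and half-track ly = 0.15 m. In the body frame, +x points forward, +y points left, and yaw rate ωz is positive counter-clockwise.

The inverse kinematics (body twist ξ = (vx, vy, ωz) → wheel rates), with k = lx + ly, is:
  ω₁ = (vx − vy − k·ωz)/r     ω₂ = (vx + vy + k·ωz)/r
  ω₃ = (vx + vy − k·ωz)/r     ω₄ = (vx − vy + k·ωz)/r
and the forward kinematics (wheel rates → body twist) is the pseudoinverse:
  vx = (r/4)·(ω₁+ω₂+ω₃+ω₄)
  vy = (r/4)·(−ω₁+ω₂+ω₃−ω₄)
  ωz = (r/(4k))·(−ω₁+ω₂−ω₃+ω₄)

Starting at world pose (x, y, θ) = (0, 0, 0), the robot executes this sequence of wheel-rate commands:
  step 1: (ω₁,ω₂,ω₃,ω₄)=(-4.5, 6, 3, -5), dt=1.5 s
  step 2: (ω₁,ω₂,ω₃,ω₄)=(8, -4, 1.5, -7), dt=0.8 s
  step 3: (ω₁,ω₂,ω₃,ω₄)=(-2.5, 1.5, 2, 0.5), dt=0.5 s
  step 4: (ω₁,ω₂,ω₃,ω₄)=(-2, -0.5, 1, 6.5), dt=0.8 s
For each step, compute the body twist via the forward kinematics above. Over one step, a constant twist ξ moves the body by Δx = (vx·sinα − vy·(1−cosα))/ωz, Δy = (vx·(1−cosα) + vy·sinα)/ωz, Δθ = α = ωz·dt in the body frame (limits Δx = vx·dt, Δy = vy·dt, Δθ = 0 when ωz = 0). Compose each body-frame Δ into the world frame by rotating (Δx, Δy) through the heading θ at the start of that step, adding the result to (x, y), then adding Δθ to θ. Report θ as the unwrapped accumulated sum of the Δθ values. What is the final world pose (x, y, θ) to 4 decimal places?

(-0.0010, 0.3406, -0.2486)

step 1: ξ=(vx,vy,ωz)=(-0.0075, 0.2775, 0.1071), dt=1.5 → body Δ=(-0.0446, 0.4136, 0.1607) → world pose (-0.0446, 0.4136, 0.1607)
step 2: ξ=(vx,vy,ωz)=(-0.0225, -0.0525, -0.8786), dt=0.8 → body Δ=(-0.0307, -0.0326, -0.7029) → world pose (-0.0697, 0.3765, -0.5421)
step 3: ξ=(vx,vy,ωz)=(0.0225, 0.0825, 0.1071), dt=0.5 → body Δ=(0.0101, 0.0415, 0.0536) → world pose (-0.0396, 0.4068, -0.4886)
step 4: ξ=(vx,vy,ωz)=(0.0750, -0.0600, 0.3000), dt=0.8 → body Δ=(0.0652, -0.0404, 0.2400) → world pose (-0.0010, 0.3406, -0.2486)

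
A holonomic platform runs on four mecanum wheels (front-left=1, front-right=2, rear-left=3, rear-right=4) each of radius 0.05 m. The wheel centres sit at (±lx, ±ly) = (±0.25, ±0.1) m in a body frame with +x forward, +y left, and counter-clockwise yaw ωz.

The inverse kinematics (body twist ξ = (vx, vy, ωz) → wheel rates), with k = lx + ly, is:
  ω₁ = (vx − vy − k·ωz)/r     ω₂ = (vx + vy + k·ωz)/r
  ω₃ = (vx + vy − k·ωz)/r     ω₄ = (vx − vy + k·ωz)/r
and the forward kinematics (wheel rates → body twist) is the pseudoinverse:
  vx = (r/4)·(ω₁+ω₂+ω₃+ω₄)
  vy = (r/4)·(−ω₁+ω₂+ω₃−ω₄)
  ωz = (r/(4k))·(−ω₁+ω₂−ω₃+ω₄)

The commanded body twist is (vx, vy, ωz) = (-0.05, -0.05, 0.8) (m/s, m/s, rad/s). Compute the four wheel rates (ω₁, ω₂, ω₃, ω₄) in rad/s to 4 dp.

k = lx + ly = 0.25 + 0.1 = 0.3500;  k·ωz = 0.3500·0.8 = 0.2800
ω₁ (FL) = (vx − vy − k·ωz)/r = -0.2800/0.05 = -5.6000
ω₂ (FR) = (vx + vy + k·ωz)/r = 0.1800/0.05 = 3.6000
ω₃ (RL) = (vx + vy − k·ωz)/r = -0.3800/0.05 = -7.6000
ω₄ (RR) = (vx − vy + k·ωz)/r = 0.2800/0.05 = 5.6000

(-5.6000, 3.6000, -7.6000, 5.6000)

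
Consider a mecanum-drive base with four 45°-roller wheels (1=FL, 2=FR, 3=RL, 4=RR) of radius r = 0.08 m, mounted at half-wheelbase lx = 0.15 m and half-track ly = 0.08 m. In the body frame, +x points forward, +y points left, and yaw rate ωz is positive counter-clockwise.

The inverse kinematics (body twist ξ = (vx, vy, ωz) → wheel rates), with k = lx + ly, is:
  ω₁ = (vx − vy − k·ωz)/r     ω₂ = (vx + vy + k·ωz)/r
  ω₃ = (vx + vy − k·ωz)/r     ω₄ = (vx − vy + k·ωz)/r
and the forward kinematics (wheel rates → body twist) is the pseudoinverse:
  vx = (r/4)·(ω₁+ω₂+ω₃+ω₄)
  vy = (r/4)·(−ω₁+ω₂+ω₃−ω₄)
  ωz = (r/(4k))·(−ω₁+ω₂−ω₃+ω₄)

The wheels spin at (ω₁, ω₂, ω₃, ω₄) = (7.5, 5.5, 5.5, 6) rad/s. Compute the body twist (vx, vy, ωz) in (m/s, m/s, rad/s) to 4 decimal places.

(0.4900, -0.0500, -0.1304)

k = lx + ly = 0.15 + 0.08 = 0.2300
ω₁+ω₂+ω₃+ω₄ = 24.5000  →  vx = (0.08/4)·24.5000 = 0.4900
−ω₁+ω₂+ω₃−ω₄ = -2.5000  →  vy = (0.08/4)·-2.5000 = -0.0500
−ω₁+ω₂−ω₃+ω₄ = -1.5000  →  ωz = (0.08/0.9200)·-1.5000 = -0.1304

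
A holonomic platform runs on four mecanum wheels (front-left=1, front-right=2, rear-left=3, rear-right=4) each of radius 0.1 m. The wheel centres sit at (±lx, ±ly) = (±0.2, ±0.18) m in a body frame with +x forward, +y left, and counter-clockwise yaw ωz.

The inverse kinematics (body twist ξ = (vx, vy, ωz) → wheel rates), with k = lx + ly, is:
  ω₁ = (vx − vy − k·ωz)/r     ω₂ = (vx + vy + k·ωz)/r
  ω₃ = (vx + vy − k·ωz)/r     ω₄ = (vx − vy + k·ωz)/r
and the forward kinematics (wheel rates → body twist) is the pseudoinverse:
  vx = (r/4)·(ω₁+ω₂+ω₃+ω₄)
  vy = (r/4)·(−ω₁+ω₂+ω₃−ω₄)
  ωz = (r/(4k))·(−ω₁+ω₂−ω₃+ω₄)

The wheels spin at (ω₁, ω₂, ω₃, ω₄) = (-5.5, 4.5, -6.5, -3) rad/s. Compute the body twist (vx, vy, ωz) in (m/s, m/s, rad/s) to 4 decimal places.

k = lx + ly = 0.2 + 0.18 = 0.3800
ω₁+ω₂+ω₃+ω₄ = -10.5000  →  vx = (0.1/4)·-10.5000 = -0.2625
−ω₁+ω₂+ω₃−ω₄ = 6.5000  →  vy = (0.1/4)·6.5000 = 0.1625
−ω₁+ω₂−ω₃+ω₄ = 13.5000  →  ωz = (0.1/1.5200)·13.5000 = 0.8882

(-0.2625, 0.1625, 0.8882)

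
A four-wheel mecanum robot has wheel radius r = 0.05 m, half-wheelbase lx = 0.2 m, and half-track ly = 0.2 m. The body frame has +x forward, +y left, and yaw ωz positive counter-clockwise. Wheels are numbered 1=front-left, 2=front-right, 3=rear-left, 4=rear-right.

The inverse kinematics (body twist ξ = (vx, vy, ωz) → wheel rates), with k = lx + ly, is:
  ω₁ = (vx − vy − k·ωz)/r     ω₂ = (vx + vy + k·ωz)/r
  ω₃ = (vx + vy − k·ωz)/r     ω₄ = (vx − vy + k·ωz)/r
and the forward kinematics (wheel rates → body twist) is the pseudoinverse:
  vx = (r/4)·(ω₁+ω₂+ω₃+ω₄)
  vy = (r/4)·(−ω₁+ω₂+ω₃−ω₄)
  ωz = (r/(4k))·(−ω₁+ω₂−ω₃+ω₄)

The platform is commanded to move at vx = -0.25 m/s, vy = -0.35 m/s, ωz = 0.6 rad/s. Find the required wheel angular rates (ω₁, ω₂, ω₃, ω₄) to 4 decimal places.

k = lx + ly = 0.2 + 0.2 = 0.4000;  k·ωz = 0.4000·0.6 = 0.2400
ω₁ (FL) = (vx − vy − k·ωz)/r = -0.1400/0.05 = -2.8000
ω₂ (FR) = (vx + vy + k·ωz)/r = -0.3600/0.05 = -7.2000
ω₃ (RL) = (vx + vy − k·ωz)/r = -0.8400/0.05 = -16.8000
ω₄ (RR) = (vx − vy + k·ωz)/r = 0.3400/0.05 = 6.8000

(-2.8000, -7.2000, -16.8000, 6.8000)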